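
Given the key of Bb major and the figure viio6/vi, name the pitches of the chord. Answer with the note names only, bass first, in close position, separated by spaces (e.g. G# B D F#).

The slash marks an applied leading-tone chord: viio of vi. In Bb major, vi is G, so the leading tone to it is F#, a half step below.
Building a diminished triad on F# gives F#-A-C.
The figured bass 6 indicates first inversion, placing the third (A) in the bass: A-C-F#.

A C F#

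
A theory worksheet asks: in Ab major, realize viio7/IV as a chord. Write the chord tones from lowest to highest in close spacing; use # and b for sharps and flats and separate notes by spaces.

C Eb Gb Bbb

The slash marks an applied leading-tone chord: viio of IV. In Ab major, IV is Db, so the leading tone to it is C, a half step below.
Building a fully diminished seventh chord on C gives C-Eb-Gb-Bbb.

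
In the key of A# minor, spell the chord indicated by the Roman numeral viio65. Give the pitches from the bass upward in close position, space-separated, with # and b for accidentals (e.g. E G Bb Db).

B# D# F# G##

In A# minor, the leading-tone chord is built on the raised seventh degree, G##.
Stacking thirds from G## gives G##-B#-D#-F#.
With the 65 figure the chord is in first inversion; from the bass B# upward in close position it reads B#-D#-F#-G##.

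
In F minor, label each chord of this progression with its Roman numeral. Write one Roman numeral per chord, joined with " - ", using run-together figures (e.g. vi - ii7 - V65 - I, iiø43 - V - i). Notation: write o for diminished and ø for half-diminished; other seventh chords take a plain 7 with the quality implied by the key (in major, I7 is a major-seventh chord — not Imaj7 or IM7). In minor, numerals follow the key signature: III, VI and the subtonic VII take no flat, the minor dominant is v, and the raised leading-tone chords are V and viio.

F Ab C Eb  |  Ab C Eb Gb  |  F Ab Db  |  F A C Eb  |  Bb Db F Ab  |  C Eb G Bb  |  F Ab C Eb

i7 - V7/VI - VI6 - V7/iv - iv7 - v7 - i7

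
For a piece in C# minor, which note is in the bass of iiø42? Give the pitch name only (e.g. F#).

C#

iiø in C# minor has root D#; the chord is D#-F#-A-C#.
The figure 42 means third inversion — the seventh is in the bass.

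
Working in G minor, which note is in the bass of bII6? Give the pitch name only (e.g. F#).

bII in G minor has root Ab; the chord is Ab-C-Eb.
The figure 6 means first inversion — the third is in the bass.

C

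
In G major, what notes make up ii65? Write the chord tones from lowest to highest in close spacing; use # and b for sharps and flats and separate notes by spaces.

C E G A

In G major, scale degree 2 is A, and the diatonic chord built there is a minor seventh chord.
That chord is spelled A-C-E-G.
The figured bass 65 indicates first inversion, placing the third (C) in the bass: C-E-G-A.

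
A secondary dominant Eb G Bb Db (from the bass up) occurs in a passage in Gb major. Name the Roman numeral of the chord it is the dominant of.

The chord is a dominant seventh chord on Eb.
A dominant resolves down a perfect fifth: Eb → Ab. In Gb major, Ab is scale degree 2, i.e. ii.

ii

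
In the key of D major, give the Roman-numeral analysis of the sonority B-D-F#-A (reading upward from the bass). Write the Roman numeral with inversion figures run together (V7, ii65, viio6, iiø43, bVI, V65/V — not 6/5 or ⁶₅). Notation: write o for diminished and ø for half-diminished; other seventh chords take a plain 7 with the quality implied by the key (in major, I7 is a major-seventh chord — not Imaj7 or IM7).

The pitches B-D-F#-A form a minor seventh chord rooted on B.
In D major, B is the submediant; the diatonic minor seventh chord there is vi7.

vi7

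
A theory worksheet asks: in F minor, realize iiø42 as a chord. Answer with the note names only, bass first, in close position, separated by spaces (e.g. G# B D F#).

The numeral's case and figure indicate a half-diminished seventh chord. In F minor its root, the second degree, is G.
Stacking thirds from G gives G-Bb-Db-F.
The figured bass 42 indicates third inversion, placing the seventh (F) in the bass: F-G-Bb-Db.

F G Bb Db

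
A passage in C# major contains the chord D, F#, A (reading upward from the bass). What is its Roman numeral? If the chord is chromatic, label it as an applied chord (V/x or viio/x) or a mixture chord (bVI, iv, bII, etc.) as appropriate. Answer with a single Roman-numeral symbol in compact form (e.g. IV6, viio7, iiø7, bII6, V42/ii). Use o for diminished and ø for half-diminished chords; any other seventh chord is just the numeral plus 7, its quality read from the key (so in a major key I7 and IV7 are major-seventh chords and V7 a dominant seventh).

Stacked in thirds the chord is D-F#-A: a major triad on D.
D is the lowered second degree of C# major (diatonic 2 would be D#). This is the Neapolitan chord — a major triad on the lowered second degree.

bII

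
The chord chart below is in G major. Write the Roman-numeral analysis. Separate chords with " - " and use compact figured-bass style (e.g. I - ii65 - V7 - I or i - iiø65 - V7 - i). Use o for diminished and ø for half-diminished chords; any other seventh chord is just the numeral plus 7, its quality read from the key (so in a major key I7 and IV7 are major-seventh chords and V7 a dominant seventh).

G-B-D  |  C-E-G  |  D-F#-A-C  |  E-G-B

I - IV - V7 - vi

G-B-D: major triad on G = scale degree 1 → I.
C-E-G: root C is the subdominant; major triad there is IV.
D-F#-A-C: dominant seventh chord on D = scale degree 5 → V7.
E-G-B: root E is the submediant; minor triad there is vi.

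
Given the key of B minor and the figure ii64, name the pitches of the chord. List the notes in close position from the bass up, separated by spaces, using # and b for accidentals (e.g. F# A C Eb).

G# C# E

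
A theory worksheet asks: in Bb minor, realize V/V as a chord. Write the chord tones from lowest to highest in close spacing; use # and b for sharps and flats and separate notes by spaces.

C E G

The slash means an applied dominant: we want the dominant of V. In Bb minor, V is F major, and its dominant is built on C.
Building a major triad on C gives C-E-G.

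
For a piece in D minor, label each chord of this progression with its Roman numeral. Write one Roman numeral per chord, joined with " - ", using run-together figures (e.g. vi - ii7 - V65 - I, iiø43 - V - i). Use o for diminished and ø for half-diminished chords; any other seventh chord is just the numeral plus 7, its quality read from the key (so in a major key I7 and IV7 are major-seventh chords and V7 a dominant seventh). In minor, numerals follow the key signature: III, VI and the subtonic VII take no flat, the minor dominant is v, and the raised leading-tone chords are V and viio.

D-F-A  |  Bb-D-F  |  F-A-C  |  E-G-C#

D-F-A: root D is the tonic; minor triad there is i.
Bb-D-F: major triad on Bb = scale degree 6 → VI.
F-A-C: major triad on F = scale degree 3 → III.
E-G-C#: root C# is the leading tone; diminished triad there is viio6.

i - VI - III - viio6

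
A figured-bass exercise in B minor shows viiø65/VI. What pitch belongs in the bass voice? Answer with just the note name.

A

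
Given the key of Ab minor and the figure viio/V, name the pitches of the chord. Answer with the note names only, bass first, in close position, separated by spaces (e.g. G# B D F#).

D F Ab

viio/V is a secondary leading-tone chord. The target V is Eb in Ab minor; the applied chord is rooted a semitone below, on D.
Building a diminished triad on D gives D-F-Ab.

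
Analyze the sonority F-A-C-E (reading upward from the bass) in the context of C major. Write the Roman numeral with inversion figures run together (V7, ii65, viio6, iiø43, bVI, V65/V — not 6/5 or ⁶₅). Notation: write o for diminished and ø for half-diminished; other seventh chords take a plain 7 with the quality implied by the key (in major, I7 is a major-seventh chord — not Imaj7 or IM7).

IV7

The pitches F-A-C-E form a major seventh chord rooted on F.
F is scale degree 4 in C major, and a major seventh chord on that degree is written IV7.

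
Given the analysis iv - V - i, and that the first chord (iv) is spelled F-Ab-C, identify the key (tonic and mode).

The anchor chord is a minor triad on F, labeled iv.
Counting down 3 scale steps from F places the tonic on C; a minor triad on degree 4 is diatonic only in minor.

C minor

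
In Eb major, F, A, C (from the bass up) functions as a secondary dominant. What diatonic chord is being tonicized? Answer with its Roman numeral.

V

The chord is a major triad on F.
A dominant resolves down a perfect fifth: F → Bb. In Eb major, Bb is scale degree 5, i.e. V.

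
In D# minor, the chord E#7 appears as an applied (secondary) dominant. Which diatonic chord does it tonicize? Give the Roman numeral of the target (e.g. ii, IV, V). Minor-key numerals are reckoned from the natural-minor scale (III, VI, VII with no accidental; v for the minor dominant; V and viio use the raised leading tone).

The chord is a dominant seventh chord on E#.
A dominant resolves down a perfect fifth: E# → A#. In D# minor, A# is scale degree 5, i.e. V.

V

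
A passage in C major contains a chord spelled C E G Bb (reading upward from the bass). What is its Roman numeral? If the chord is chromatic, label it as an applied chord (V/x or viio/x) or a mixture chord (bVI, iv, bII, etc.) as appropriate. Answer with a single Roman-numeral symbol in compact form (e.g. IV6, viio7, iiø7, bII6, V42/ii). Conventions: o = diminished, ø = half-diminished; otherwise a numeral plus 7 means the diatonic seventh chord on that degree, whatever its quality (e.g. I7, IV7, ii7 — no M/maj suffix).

V7/IV

Stacked in thirds the chord is C-E-G-Bb: a dominant seventh chord on C.
C is not a diatonic chord root with this quality in C major, but it lies a perfect fifth above F (IV), so the chord functions as an applied dominant of IV.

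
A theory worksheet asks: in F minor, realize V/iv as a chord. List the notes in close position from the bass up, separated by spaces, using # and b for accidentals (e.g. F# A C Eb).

F A C

The slash means an applied dominant: we want the dominant of iv. In F minor, iv is Bb minor, and its dominant is built on F.
Building a major triad on F gives F-A-C.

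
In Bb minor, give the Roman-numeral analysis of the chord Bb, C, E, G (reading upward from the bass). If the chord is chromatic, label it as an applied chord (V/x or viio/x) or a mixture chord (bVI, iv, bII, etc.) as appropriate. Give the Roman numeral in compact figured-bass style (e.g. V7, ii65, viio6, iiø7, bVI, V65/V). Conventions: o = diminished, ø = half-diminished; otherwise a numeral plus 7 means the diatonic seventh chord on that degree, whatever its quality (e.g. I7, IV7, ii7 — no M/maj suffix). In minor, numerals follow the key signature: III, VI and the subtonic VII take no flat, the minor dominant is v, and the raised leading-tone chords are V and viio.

V42/V

The pitches C-E-G-Bb form a dominant seventh chord rooted on C.
C is not a diatonic chord root with this quality in Bb minor, but it lies a perfect fifth above F (V), so the chord functions as an applied dominant of V.
With Bb in the bass the chord is in third inversion, so the figured bass is 42.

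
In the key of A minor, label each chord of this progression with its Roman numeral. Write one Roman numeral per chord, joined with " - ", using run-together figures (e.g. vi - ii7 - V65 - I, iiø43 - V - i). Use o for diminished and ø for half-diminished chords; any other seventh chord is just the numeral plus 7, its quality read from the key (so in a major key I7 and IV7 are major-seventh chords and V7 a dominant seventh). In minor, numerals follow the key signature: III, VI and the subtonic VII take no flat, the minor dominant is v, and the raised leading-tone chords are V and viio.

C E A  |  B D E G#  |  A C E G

C-E-A: root A is the tonic; minor triad there is i6.
B-D-E-G# has root E, degree 5 in A minor, so V43.
A-C-E-G: root A is the tonic; minor seventh chord there is i7.

i6 - V43 - i7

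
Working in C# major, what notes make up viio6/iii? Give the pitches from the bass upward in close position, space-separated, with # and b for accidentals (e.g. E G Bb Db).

The slash marks an applied leading-tone chord: viio of iii. In C# major, iii is E#, so the leading tone to it is D##, a half step below.
Building a diminished triad on D## gives D##-F##-A#.
With the 6 figure the chord is in first inversion; from the bass F## upward in close position it reads F##-A#-D##.

F## A# D##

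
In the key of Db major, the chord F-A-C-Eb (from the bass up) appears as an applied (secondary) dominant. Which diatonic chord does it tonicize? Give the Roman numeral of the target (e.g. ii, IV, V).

vi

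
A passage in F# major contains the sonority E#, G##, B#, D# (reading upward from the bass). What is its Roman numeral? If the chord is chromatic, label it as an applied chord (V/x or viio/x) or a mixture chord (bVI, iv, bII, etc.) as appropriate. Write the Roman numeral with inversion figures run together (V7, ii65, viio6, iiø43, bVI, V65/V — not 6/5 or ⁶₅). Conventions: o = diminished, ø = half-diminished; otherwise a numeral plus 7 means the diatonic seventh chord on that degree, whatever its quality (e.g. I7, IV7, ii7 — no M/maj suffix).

Stacked in thirds the chord is E#-G##-B#-D#: a dominant seventh chord on E#.
E# is not a diatonic chord root with this quality in F# major, but it lies a perfect fifth above A# (iii), so the chord functions as an applied dominant of iii.

V7/iii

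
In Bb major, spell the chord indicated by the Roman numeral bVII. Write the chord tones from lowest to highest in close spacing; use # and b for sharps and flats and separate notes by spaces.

Ab C Eb

bVII is a major triad on the lowered seventh degree (the subtonic), borrowed from the parallel minor. In Bb major that root is Ab.
So the chord is Ab-C-Eb, a major triad.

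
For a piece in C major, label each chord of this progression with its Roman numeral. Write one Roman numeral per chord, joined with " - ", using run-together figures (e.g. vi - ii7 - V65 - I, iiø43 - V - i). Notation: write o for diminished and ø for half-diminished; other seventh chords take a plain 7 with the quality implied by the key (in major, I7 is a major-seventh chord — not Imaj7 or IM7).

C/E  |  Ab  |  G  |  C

C/E has root C, degree 1 in C major, so I6.
Ab is non-diatonic — bVI, a mixture chord from C minor.
G: root G is the dominant; major triad there is V.
C: major triad on C = scale degree 1 → I.

I6 - bVI - V - I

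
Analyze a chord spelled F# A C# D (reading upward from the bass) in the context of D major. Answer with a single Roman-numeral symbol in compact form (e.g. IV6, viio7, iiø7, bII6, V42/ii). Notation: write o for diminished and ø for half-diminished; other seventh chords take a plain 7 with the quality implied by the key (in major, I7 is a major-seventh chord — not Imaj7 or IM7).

I65

Stacked in thirds the chord is D-F#-A-C#: a major seventh chord on D.
D is scale degree 1 in D major, and a major seventh chord on that degree is written I7.
With F# in the bass the chord is in first inversion, so the figured bass is 65.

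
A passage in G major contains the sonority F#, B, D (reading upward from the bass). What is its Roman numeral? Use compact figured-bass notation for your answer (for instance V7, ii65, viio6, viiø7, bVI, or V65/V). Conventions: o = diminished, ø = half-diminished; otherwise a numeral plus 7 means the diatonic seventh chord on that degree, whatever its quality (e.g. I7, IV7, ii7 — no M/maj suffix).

iii64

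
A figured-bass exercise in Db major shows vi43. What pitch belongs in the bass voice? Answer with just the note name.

F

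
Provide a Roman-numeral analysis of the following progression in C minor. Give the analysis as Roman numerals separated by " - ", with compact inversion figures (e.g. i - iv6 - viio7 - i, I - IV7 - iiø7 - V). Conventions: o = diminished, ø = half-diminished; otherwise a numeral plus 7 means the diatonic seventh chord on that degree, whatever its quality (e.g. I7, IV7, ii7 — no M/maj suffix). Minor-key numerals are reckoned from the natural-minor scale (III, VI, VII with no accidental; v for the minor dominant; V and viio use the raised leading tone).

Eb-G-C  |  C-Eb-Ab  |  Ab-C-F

i6 - VI6 - iv6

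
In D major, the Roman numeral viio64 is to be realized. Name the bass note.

viio in D major has root C#; the chord is C#-E-G.
The figure 64 means second inversion — the fifth is in the bass.

G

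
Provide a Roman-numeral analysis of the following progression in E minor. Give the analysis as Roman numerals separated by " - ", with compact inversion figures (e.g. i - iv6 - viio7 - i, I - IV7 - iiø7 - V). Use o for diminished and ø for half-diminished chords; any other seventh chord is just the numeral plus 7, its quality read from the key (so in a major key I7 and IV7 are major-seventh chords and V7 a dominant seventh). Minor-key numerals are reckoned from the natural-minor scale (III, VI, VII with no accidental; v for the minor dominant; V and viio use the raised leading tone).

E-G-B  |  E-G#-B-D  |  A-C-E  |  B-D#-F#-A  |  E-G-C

E-G-B: minor triad on E = scale degree 1 → i.
E-G#-B-D is the secondary dominant of iv (dominant seventh chord on E): V7/iv.
A-C-E has root A, degree 4 in E minor, so iv.
B-D#-F#-A has root B, degree 5 in E minor, so V7.
E-G-C: root C is the submediant; major triad there is VI6.

i - V7/iv - iv - V7 - VI6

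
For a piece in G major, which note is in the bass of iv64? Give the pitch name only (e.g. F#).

iv in G major has root C; the chord is C-Eb-G.
The figure 64 means second inversion — the fifth is in the bass.

G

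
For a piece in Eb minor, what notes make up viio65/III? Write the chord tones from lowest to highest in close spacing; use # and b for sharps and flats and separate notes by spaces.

Ab Cb Ebb F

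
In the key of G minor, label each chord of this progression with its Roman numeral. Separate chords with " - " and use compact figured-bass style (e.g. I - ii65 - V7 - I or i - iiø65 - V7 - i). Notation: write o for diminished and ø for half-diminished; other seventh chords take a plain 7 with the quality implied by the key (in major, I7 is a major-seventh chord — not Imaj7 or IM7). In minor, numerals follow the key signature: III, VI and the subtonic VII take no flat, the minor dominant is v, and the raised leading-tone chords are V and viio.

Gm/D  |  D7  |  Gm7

i64 - V7 - i7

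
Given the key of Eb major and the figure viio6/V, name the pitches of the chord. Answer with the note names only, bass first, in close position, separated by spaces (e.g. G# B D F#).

The slash marks an applied leading-tone chord: viio of V. In Eb major, V is Bb, so the leading tone to it is A, a half step below.
Building a diminished triad on A gives A-C-Eb.
With the 6 figure the chord is in first inversion; from the bass C upward in close position it reads C-Eb-A.

C Eb A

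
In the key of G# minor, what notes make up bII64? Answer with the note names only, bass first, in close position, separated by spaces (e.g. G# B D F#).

Scale degree 2 in G# minor is A#; lowering it a half step gives A. bII64 is the Neapolitan chord — a major triad on the lowered second degree.
So the chord is A-C#-E.
The figured bass 64 indicates second inversion, placing the fifth (E) in the bass: E-A-C#.

E A C#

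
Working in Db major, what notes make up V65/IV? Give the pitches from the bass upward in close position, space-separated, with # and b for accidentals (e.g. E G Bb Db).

F Ab Cb Db

V65/IV is a secondary dominant — the dominant seventh of IV. IV in Db major is Gb, so the applied chord's root is Db, a perfect fifth above.
Building a dominant seventh chord on Db gives Db-F-Ab-Cb.
With the 65 figure the chord is in first inversion; from the bass F upward in close position it reads F-Ab-Cb-Db.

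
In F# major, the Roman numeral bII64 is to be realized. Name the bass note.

D

bII in F# major has root G; the chord is G-B-D.
The figure 64 means second inversion — the fifth is in the bass.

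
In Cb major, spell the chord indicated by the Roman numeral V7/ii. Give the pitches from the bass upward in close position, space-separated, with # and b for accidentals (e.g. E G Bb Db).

Ab C Eb Gb

The slash means an applied dominant: we want the dominant of ii. In Cb major, ii is Db minor, and its dominant is built on Ab.
Building a dominant seventh chord on Ab gives Ab-C-Eb-Gb.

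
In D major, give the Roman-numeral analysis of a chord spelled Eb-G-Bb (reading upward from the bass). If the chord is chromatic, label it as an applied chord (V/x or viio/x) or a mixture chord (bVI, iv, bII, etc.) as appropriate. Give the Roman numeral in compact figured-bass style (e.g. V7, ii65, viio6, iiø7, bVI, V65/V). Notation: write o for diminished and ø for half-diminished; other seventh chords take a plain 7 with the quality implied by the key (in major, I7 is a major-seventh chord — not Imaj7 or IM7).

The pitches Eb-G-Bb form a major triad rooted on Eb.
Eb is the lowered second degree of D major (diatonic 2 would be E). This is the Neapolitan chord — a major triad on the lowered second degree.

bII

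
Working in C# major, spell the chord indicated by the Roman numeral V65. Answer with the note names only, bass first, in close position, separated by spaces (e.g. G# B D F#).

B# D# F# G#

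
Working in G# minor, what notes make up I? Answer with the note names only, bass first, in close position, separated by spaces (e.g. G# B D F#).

Scale degree 1 in G# minor is G#; here the chord built on it is altered to a major triad. I is the major tonic (Picardy third), borrowed from the parallel major.
So the chord is G#-B#-D#, a major triad.

G# B# D#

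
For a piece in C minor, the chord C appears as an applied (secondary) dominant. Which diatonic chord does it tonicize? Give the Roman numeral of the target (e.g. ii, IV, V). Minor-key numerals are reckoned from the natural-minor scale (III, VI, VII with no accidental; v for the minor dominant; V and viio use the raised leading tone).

The chord is a major triad on C.
A dominant resolves down a perfect fifth: C → F. In C minor, F is scale degree 4, i.e. iv.

iv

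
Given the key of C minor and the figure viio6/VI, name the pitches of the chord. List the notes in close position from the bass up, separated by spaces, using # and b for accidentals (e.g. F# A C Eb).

Bb Db G

viio6/VI is a secondary leading-tone chord. The target VI is Ab in C minor; the applied chord is rooted a semitone below, on G.
Building a diminished triad on G gives G-Bb-Db.
The figured bass 6 indicates first inversion, placing the third (Bb) in the bass: Bb-Db-G.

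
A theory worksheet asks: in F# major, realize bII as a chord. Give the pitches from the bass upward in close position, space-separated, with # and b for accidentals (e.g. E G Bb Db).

G B D

Scale degree 2 in F# major is G#; lowering it a half step gives G. bII is the Neapolitan chord — a major triad on the lowered second degree.
So the chord is G-B-D, a major triad.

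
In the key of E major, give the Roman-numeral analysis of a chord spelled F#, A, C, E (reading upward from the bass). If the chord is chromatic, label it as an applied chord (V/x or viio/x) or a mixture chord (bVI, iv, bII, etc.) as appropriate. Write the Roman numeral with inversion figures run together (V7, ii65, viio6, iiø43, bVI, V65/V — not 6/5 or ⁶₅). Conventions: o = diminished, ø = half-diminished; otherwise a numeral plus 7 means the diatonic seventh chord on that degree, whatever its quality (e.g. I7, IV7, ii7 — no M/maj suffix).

Stacked in thirds the chord is F#-A-C-E: a half-diminished seventh chord on F#.
F# is the second degree of E major. This is the half-diminished supertonic seventh, borrowed from the parallel minor.

iiø7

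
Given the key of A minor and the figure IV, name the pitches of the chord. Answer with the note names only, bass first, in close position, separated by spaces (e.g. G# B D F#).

D F# A

Scale degree 4 in A minor is D; here the chord built on it is altered to a major triad. IV is the major subdominant, borrowed from the parallel major.
So the chord is D-F#-A, a major triad.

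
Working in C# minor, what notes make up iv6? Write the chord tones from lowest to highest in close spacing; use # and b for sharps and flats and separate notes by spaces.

A C# F#

In C# minor, the fourth degree is F#, and the diatonic chord built there is a minor triad.
Stacking thirds from F# gives F#-A-C#.
The figured bass 6 indicates first inversion, placing the third (A) in the bass: A-C#-F#.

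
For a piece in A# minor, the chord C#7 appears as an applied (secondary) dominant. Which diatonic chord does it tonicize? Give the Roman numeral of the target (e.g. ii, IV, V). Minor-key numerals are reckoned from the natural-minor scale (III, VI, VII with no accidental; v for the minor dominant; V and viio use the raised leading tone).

VI

The chord is a dominant seventh chord on C#.
A dominant resolves down a perfect fifth: C# → F#. In A# minor, F# is scale degree 6, i.e. VI.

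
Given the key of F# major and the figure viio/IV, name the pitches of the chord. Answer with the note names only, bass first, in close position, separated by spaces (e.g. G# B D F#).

A# C# E

viio/IV is a secondary leading-tone chord. The target IV is B in F# major; the applied chord is rooted a semitone below, on A#.
Building a diminished triad on A# gives A#-C#-E.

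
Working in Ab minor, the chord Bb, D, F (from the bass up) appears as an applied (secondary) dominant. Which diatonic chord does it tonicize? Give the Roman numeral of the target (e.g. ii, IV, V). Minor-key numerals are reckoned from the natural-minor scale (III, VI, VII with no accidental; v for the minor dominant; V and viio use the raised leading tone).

V

The chord is a major triad on Bb.
A dominant resolves down a perfect fifth: Bb → Eb. In Ab minor, Eb is scale degree 5, i.e. V.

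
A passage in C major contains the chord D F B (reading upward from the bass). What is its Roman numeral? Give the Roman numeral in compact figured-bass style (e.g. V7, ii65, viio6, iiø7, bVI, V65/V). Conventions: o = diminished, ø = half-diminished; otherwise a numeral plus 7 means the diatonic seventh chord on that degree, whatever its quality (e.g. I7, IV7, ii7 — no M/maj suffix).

The pitches B-D-F form a diminished triad rooted on B.
B is scale degree 7 in C major, and a diminished triad on that degree is written viio.
With D in the bass the chord is in first inversion, so the figured bass is 6.

viio6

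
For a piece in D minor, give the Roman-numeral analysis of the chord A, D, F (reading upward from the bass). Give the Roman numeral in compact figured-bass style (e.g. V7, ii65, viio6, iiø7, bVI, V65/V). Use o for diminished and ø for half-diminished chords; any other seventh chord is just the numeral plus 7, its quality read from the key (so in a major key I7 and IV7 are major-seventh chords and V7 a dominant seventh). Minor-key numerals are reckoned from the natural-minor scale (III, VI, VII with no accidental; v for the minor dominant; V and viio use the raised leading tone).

The pitches D-F-A form a minor triad rooted on D.
In D minor, D is the tonic; the diatonic minor triad there is i.
With A in the bass the chord is in second inversion, so the figured bass is 64.

i64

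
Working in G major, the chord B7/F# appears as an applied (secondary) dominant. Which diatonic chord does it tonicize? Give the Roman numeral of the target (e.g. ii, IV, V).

The chord is a dominant seventh chord on B.
A dominant resolves down a perfect fifth: B → E. In G major, E is scale degree 6, i.e. vi.

vi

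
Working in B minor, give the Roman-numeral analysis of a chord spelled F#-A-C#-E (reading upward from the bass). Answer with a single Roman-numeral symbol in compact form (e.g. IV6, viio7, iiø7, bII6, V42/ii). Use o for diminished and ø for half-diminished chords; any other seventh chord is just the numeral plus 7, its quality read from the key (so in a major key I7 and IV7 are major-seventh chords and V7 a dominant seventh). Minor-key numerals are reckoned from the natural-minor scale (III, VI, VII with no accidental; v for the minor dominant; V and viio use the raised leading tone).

v7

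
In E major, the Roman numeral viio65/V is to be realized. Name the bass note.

C#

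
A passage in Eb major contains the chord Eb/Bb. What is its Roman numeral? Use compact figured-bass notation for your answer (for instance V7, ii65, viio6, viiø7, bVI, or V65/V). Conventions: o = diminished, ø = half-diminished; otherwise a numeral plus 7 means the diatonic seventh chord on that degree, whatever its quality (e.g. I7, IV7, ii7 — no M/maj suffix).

The pitches Eb-G-Bb form a major triad rooted on Eb.
In Eb major, Eb is the tonic; the diatonic major triad there is I.
With Bb in the bass the chord is in second inversion, so the figured bass is 64.

I64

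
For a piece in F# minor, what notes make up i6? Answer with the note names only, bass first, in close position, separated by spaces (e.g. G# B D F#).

The numeral's case and figure indicate a minor triad. In F# minor its root, the first degree, is F#.
Stacking thirds from F# gives F#-A-C#.
With the 6 figure the chord is in first inversion; from the bass A upward in close position it reads A-C#-F#.

A C# F#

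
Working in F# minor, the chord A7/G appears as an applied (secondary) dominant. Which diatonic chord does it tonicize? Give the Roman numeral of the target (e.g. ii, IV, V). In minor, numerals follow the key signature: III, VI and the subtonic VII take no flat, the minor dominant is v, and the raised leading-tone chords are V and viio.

VI

The chord is a dominant seventh chord on A.
A dominant resolves down a perfect fifth: A → D. In F# minor, D is scale degree 6, i.e. VI.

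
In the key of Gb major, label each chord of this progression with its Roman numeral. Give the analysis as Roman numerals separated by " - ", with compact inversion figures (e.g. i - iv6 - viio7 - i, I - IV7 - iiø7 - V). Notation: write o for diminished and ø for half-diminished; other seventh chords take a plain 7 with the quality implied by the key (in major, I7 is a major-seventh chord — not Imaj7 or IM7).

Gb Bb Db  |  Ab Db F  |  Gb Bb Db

I - V64 - I

Gb-Bb-Db has root Gb, degree 1 in Gb major, so I.
Ab-Db-F: root Db is the dominant; major triad there is V64.
Gb-Bb-Db: major triad on Gb = scale degree 1 → I.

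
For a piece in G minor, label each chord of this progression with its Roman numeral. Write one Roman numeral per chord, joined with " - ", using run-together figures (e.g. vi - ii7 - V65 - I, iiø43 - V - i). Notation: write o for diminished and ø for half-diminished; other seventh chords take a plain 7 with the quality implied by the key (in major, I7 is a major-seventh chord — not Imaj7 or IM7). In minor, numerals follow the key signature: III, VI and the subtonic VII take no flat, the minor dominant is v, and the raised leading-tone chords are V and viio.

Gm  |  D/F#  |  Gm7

Gm: minor triad on G = scale degree 1 → i.
D/F#: root D is the dominant; major triad there is V6.
Gm7 has root G, degree 1 in G minor, so i7.

i - V6 - i7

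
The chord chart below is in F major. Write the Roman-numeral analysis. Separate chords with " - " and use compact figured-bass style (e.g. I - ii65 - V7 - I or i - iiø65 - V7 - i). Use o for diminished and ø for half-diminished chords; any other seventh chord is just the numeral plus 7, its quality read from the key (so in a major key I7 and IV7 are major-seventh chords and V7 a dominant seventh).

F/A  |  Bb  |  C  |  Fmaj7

I6 - IV - V - I7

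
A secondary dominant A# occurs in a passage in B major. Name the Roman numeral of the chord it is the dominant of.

iii

The chord is a major triad on A#.
A dominant resolves down a perfect fifth: A# → D#. In B major, D# is scale degree 3, i.e. iii.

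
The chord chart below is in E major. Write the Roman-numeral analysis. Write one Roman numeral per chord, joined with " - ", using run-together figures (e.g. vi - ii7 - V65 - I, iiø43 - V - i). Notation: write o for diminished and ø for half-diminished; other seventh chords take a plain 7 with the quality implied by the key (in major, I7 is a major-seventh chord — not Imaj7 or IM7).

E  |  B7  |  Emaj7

E has root E, degree 1 in E major, so I.
B7 has root B, degree 5 in E major, so V7.
Emaj7: major seventh chord on E = scale degree 1 → I7.

I - V7 - I7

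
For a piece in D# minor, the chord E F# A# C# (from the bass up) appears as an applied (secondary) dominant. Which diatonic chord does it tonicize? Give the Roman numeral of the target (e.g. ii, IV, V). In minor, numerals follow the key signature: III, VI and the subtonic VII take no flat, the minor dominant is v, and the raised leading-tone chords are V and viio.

VI

The chord is a dominant seventh chord on F#.
A dominant resolves down a perfect fifth: F# → B. In D# minor, B is scale degree 6, i.e. VI.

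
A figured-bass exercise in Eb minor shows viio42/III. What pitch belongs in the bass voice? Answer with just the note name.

Ebb

The applied chord viio42/III is rooted on F: F-Ab-Cb-Ebb.
The figure 42 means third inversion — the seventh is in the bass.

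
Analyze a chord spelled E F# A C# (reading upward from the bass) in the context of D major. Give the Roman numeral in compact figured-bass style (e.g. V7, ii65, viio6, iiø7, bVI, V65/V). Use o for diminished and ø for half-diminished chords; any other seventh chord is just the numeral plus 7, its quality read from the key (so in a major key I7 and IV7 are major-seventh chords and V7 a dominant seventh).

iii42

Stacked in thirds the chord is F#-A-C#-E: a minor seventh chord on F#.
F# is scale degree 3 in D major, and a minor seventh chord on that degree is written iii7.
With E in the bass the chord is in third inversion, so the figured bass is 42.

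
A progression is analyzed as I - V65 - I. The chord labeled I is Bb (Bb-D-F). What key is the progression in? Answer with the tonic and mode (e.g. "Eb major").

Bb major

The chord Bb is a major triad rooted on Bb; its label is I.
If Bb is scale degree 1 and the mode makes that degree carry a major triad, the tonic is Bb and the mode is major.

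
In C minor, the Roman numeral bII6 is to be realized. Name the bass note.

F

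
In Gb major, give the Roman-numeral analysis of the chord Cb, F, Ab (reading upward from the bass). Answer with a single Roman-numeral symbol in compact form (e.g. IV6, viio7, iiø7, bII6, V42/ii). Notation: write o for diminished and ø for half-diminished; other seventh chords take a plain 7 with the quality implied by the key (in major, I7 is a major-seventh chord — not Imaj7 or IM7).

viio64

The pitches F-Ab-Cb form a diminished triad rooted on F.
F is scale degree 7 in Gb major, and a diminished triad on that degree is written viio.
With Cb in the bass the chord is in second inversion, so the figured bass is 64.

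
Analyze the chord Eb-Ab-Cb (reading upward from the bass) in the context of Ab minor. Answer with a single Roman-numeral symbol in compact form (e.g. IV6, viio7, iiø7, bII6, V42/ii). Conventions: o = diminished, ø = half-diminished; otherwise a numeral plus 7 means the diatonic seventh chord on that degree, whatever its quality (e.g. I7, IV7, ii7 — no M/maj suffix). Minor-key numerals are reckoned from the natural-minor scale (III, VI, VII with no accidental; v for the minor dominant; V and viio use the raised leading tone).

i64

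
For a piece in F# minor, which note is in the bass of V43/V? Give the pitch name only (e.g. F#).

D#

The applied chord V43/V is rooted on G#: G#-B#-D#-F#.
The figure 43 means second inversion — the fifth is in the bass.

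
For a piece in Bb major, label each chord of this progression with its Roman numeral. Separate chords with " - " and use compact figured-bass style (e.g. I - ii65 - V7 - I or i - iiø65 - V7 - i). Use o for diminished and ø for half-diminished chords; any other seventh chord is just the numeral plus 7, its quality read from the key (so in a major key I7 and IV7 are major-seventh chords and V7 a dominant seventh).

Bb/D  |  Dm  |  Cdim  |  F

I6 - iii - iio - V

Bb/D: major triad on Bb = scale degree 1 → I6.
Dm: minor triad on D = scale degree 3 → iii.
Cdim: diminished triad on C — chromatic; iio (borrowed from the parallel minor).
F: root F is the dominant; major triad there is V.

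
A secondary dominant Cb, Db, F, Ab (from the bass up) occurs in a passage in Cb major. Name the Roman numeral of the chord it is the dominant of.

V

The chord is a dominant seventh chord on Db.
A dominant resolves down a perfect fifth: Db → Gb. In Cb major, Gb is scale degree 5, i.e. V.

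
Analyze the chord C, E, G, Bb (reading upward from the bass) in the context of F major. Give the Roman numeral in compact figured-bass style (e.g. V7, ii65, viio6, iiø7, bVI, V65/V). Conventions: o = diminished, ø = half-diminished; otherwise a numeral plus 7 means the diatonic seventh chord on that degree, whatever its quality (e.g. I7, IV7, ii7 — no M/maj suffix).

The pitches C-E-G-Bb form a dominant seventh chord rooted on C.
C is scale degree 5 in F major, and a dominant seventh chord on that degree is written V7.

V7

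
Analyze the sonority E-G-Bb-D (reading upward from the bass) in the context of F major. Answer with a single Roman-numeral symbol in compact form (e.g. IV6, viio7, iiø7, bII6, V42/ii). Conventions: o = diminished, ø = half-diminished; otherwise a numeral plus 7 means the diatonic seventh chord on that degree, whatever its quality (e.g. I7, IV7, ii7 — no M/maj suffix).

viiø7

The pitches E-G-Bb-D form a half-diminished seventh chord rooted on E.
E is scale degree 7 in F major, and a half-diminished seventh chord on that degree is written viiø7.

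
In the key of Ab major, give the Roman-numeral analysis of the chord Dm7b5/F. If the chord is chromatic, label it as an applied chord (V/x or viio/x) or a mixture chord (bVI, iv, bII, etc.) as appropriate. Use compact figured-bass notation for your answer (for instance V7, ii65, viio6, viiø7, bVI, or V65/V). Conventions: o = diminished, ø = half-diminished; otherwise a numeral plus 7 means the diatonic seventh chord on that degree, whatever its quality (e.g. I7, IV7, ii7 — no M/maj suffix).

viiø65/V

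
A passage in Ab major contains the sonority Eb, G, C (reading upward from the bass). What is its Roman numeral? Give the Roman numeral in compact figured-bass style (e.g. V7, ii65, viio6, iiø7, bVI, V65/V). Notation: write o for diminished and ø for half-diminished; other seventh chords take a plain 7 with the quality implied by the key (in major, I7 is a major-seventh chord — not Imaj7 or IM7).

Stacked in thirds the chord is C-Eb-G: a minor triad on C.
C is scale degree 3 in Ab major, and a minor triad on that degree is written iii.
With Eb in the bass the chord is in first inversion, so the figured bass is 6.

iii6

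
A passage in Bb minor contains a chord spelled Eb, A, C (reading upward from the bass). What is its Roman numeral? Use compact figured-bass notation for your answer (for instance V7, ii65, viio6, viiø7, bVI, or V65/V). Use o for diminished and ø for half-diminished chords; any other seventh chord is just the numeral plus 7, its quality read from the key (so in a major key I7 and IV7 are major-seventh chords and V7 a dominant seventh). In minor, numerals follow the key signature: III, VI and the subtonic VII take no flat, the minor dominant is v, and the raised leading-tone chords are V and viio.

viio64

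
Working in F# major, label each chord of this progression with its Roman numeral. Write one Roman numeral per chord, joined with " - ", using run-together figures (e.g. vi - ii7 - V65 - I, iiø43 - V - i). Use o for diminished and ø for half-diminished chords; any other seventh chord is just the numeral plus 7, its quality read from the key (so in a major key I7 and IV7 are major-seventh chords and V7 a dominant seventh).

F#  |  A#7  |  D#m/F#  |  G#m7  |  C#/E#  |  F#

I - V7/vi - vi6 - ii7 - V6 - I

F# has root F#, degree 1 in F# major, so I.
A#7 is the secondary dominant of vi (dominant seventh chord on A#): V7/vi.
D#m/F#: root D# is the submediant; minor triad there is vi6.
G#m7: root G# is the supertonic; minor seventh chord there is ii7.
C#/E#: root C# is the dominant; major triad there is V6.
F#: major triad on F# = scale degree 1 → I.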